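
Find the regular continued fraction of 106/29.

[3; 1, 1, 1, 9]

Run the Euclidean algorithm on 106 and 29; the successive quotients are the partial quotients a_0, a_1, ... (each step inverts the fractional part left over by the previous one):
  106 = 3*29 + 19, so a_0 = 3.
  29 = 1*19 + 10, so a_1 = 1.
  19 = 1*10 + 9, so a_2 = 1.
  10 = 1*9 + 1, so a_3 = 1.
  9 = 9*1 + 0, so a_4 = 9.
The remainder reaches 0 after 5 divisions, so the expansion has 5 partial quotients, read off in order.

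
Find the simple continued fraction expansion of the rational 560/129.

Run the Euclidean algorithm on 560 and 129; the successive quotients are the partial quotients a_0, a_1, ... (each step inverts the fractional part left over by the previous one):
  560 = 4*129 + 44, so a_0 = 4.
  129 = 2*44 + 41, so a_1 = 2.
  44 = 1*41 + 3, so a_2 = 1.
  41 = 13*3 + 2, so a_3 = 13.
  3 = 1*2 + 1, so a_4 = 1.
  2 = 2*1 + 0, so a_5 = 2.
The remainder reaches 0 after 6 divisions, so the expansion has 6 partial quotients, read off in order.

[4; 2, 1, 13, 1, 2]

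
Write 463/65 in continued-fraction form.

[7; 8, 8]

Run the Euclidean algorithm on 463 and 65; the successive quotients are the partial quotients a_0, a_1, ... (each step inverts the fractional part left over by the previous one):
  463 = 7*65 + 8, so a_0 = 7.
  65 = 8*8 + 1, so a_1 = 8.
  8 = 8*1 + 0, so a_2 = 8.
The remainder reaches 0 after 3 divisions, so the expansion has 3 partial quotients, read off in order.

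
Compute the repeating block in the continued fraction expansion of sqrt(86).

Write x_i = (sqrt(86) + m_i)/d_i with (m_0, d_0) = (0, 1). a_0 = floor(sqrt(86)) = 9, since 9^2 = 81 <= 86 < 100 = 10^2.
Iterate m_{i+1} = d_i*a_i - m_i, d_{i+1} = (86 - m_{i+1}^2)/d_i, a_{i+1} = floor((a_0 + m_{i+1})/d_{i+1}):
  m_1 = 1*9 - 0 = 9, d_1 = (86 - 9^2)/1 = 5/1 = 5, a_1 = floor((9 + 9)/5) = 3.
  m_2 = 5*3 - 9 = 6, d_2 = (86 - 6^2)/5 = 50/5 = 10, a_2 = floor((9 + 6)/10) = 1.
  m_3 = 10*1 - 6 = 4, d_3 = (86 - 4^2)/10 = 70/10 = 7, a_3 = floor((9 + 4)/7) = 1.
  m_4 = 7*1 - 4 = 3, d_4 = (86 - 3^2)/7 = 77/7 = 11, a_4 = floor((9 + 3)/11) = 1.
  m_5 = 11*1 - 3 = 8, d_5 = (86 - 8^2)/11 = 22/11 = 2, a_5 = floor((9 + 8)/2) = 8.
  m_6 = 2*8 - 8 = 8, d_6 = (86 - 8^2)/2 = 22/2 = 11, a_6 = floor((9 + 8)/11) = 1.
  m_7 = 11*1 - 8 = 3, d_7 = (86 - 3^2)/11 = 77/11 = 7, a_7 = floor((9 + 3)/7) = 1.
  m_8 = 7*1 - 3 = 4, d_8 = (86 - 4^2)/7 = 70/7 = 10, a_8 = floor((9 + 4)/10) = 1.
  m_9 = 10*1 - 4 = 6, d_9 = (86 - 6^2)/10 = 50/10 = 5, a_9 = floor((9 + 6)/5) = 3.
  m_10 = 5*3 - 6 = 9, d_10 = (86 - 9^2)/5 = 5/5 = 1, a_10 = floor((9 + 9)/1) = 18.
  m_11 = 1*18 - 9 = 9, d_11 = (86 - 9^2)/1 = 5/1 = 5: (m_11, d_11) = (m_1, d_1) = (9, 5), so from here the quotients repeat a_1, ..., a_10; the period length is 10.
Hence the expansion of sqrt(86) is a_0 = 9 followed by the repeating block 3, 1, 1, 1, 8, 1, 1, 1, 3, 18 (period 10).

[9; (3, 1, 1, 1, 8, 1, 1, 1, 3, 18)]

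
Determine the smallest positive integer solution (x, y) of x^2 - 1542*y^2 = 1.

First expand sqrt(1542) as a continued fraction. With x_i = (sqrt(1542) + m_i)/d_i and (m_0, d_0) = (0, 1): a_0 = floor(sqrt(1542)) = 39, since 39^2 = 1521 <= 1542 < 1600 = 40^2.
Iterate m_{i+1} = d_i*a_i - m_i, d_{i+1} = (1542 - m_{i+1}^2)/d_i, a_{i+1} = floor((a_0 + m_{i+1})/d_{i+1}):
  m_1 = 1*39 - 0 = 39, d_1 = (1542 - 39^2)/1 = 21/1 = 21, a_1 = floor((39 + 39)/21) = 3.
  m_2 = 21*3 - 39 = 24, d_2 = (1542 - 24^2)/21 = 966/21 = 46, a_2 = floor((39 + 24)/46) = 1.
  m_3 = 46*1 - 24 = 22, d_3 = (1542 - 22^2)/46 = 1058/46 = 23, a_3 = floor((39 + 22)/23) = 2.
  m_4 = 23*2 - 22 = 24, d_4 = (1542 - 24^2)/23 = 966/23 = 42, a_4 = floor((39 + 24)/42) = 1.
  m_5 = 42*1 - 24 = 18, d_5 = (1542 - 18^2)/42 = 1218/42 = 29, a_5 = floor((39 + 18)/29) = 1.
  m_6 = 29*1 - 18 = 11, d_6 = (1542 - 11^2)/29 = 1421/29 = 49, a_6 = floor((39 + 11)/49) = 1.
  m_7 = 49*1 - 11 = 38, d_7 = (1542 - 38^2)/49 = 98/49 = 2, a_7 = floor((39 + 38)/2) = 38.
  m_8 = 2*38 - 38 = 38, d_8 = (1542 - 38^2)/2 = 98/2 = 49, a_8 = floor((39 + 38)/49) = 1.
  m_9 = 49*1 - 38 = 11, d_9 = (1542 - 11^2)/49 = 1421/49 = 29, a_9 = floor((39 + 11)/29) = 1.
  m_10 = 29*1 - 11 = 18, d_10 = (1542 - 18^2)/29 = 1218/29 = 42, a_10 = floor((39 + 18)/42) = 1.
  m_11 = 42*1 - 18 = 24, d_11 = (1542 - 24^2)/42 = 966/42 = 23, a_11 = floor((39 + 24)/23) = 2.
  m_12 = 23*2 - 24 = 22, d_12 = (1542 - 22^2)/23 = 1058/23 = 46, a_12 = floor((39 + 22)/46) = 1.
  m_13 = 46*1 - 22 = 24, d_13 = (1542 - 24^2)/46 = 966/46 = 21, a_13 = floor((39 + 24)/21) = 3.
  m_14 = 21*3 - 24 = 39, d_14 = (1542 - 39^2)/21 = 21/21 = 1, a_14 = floor((39 + 39)/1) = 78.
  m_15 = 1*78 - 39 = 39, d_15 = (1542 - 39^2)/1 = 21/1 = 21: (m_15, d_15) = (m_1, d_1) = (39, 21), so from here the quotients repeat a_1, ..., a_14; the period length is 14.
So sqrt(1542) = [39; (3, 1, 2, 1, 1, 1, 38, 1, 1, 1, 2, 1, 3, 78)] with period length k = 14.
k is even, so the fundamental solution of x^2 - 1542y^2 = 1 is (p_{k-1}, q_{k-1}) = (p_13, q_13); compute convergents through index 13.
Convergents (p_i = a_i*p_{i-1} + p_{i-2}, q_i = a_i*q_{i-1} + q_{i-2} with p_{-2}=0, p_{-1}=1, q_{-2}=1, q_{-1}=0):
  i=0: a_0=39, p_0 = 39*1 + 0 = 39, q_0 = 39*0 + 1 = 1.
  i=1: a_1=3, p_1 = 3*39 + 1 = 118, q_1 = 3*1 + 0 = 3.
  i=2: a_2=1, p_2 = 1*118 + 39 = 157, q_2 = 1*3 + 1 = 4.
  i=3: a_3=2, p_3 = 2*157 + 118 = 432, q_3 = 2*4 + 3 = 11.
  i=4: a_4=1, p_4 = 1*432 + 157 = 589, q_4 = 1*11 + 4 = 15.
  i=5: a_5=1, p_5 = 1*589 + 432 = 1021, q_5 = 1*15 + 11 = 26.
  i=6: a_6=1, p_6 = 1*1021 + 589 = 1610, q_6 = 1*26 + 15 = 41.
  i=7: a_7=38, p_7 = 38*1610 + 1021 = 62201, q_7 = 38*41 + 26 = 1584.
  i=8: a_8=1, p_8 = 1*62201 + 1610 = 63811, q_8 = 1*1584 + 41 = 1625.
  i=9: a_9=1, p_9 = 1*63811 + 62201 = 126012, q_9 = 1*1625 + 1584 = 3209.
  i=10: a_10=1, p_10 = 1*126012 + 63811 = 189823, q_10 = 1*3209 + 1625 = 4834.
  i=11: a_11=2, p_11 = 2*189823 + 126012 = 505658, q_11 = 2*4834 + 3209 = 12877.
  i=12: a_12=1, p_12 = 1*505658 + 189823 = 695481, q_12 = 1*12877 + 4834 = 17711.
  i=13: a_13=3, p_13 = 3*695481 + 505658 = 2592101, q_13 = 3*17711 + 12877 = 66010.
Check: 2592101^2 - 1542*66010^2 = 6718987594201 - 6718987594200 = 1, so (x, y) = (2592101, 66010) solves the equation, and by the theorem it is the least positive solution.

(x, y) = (2592101, 66010)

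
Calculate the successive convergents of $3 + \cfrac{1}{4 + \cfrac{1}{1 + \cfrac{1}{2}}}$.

3/1, 13/4, 16/5, 45/14

Using the convergent recurrence p_i = a_i*p_{i-1} + p_{i-2}, q_i = a_i*q_{i-1} + q_{i-2} with p_{-2}=0, p_{-1}=1, q_{-2}=1, q_{-1}=0:
  i=0: a_0=3, p_0 = 3*1 + 0 = 3, q_0 = 3*0 + 1 = 1.
  i=1: a_1=4, p_1 = 4*3 + 1 = 13, q_1 = 4*1 + 0 = 4.
  i=2: a_2=1, p_2 = 1*13 + 3 = 16, q_2 = 1*4 + 1 = 5.
  i=3: a_3=2, p_3 = 2*16 + 13 = 45, q_3 = 2*5 + 4 = 14.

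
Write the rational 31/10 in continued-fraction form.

Run the Euclidean algorithm on 31 and 10; the successive quotients are the partial quotients a_0, a_1, ... (each step inverts the fractional part left over by the previous one):
  31 = 3*10 + 1, so a_0 = 3.
  10 = 10*1 + 0, so a_1 = 10.
The remainder reaches 0 after 2 divisions, so the expansion has 2 partial quotients, read off in order.

[3; 10]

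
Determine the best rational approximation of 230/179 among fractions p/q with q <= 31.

Expand x = 230/179 as a continued fraction with the Euclidean algorithm:
  230 = 1*179 + 51, so a_0 = 1.
  179 = 3*51 + 26, so a_1 = 3.
  51 = 1*26 + 25, so a_2 = 1.
  26 = 1*25 + 1, so a_3 = 1.
  25 = 25*1 + 0, so a_4 = 25.
so x = [1; 3, 1, 1, 25].
Convergents (p_i = a_i*p_{i-1} + p_{i-2}, q_i = a_i*q_{i-1} + q_{i-2} with p_{-2}=0, p_{-1}=1, q_{-2}=1, q_{-1}=0), until the denominator exceeds 31:
  i=0: a_0=1, p_0 = 1*1 + 0 = 1, q_0 = 1*0 + 1 = 1.
  i=1: a_1=3, p_1 = 3*1 + 1 = 4, q_1 = 3*1 + 0 = 3.
  i=2: a_2=1, p_2 = 1*4 + 1 = 5, q_2 = 1*3 + 1 = 4.
  i=3: a_3=1, p_3 = 1*5 + 4 = 9, q_3 = 1*4 + 3 = 7.
  i=4: a_4=25, p_4 = 25*9 + 5 = 230, q_4 = 25*7 + 4 = 179.
q_4 = 179 > 31, so the last convergent with denominator <= 31 is p_3/q_3 = 9/7.
The closest fraction with denominator <= 31 is either p_3/q_3 or the intermediate fraction (k*p_3 + p_2)/(k*q_3 + q_2) with the largest k >= 1 whose denominator stays <= 31; these approach x as k grows, and every other convergent or intermediate fraction in range is farther away.
Largest k: floor((31 - q_2)/q_3) = floor((31 - 4)/7) = 3.
That gives (3*9 + 5)/(3*7 + 4) = 32/25.
Compare the errors: |x - 9/7| = |230*7 - 9*179|/(179*7) = 1/1253, and |x - 32/25| = |230*25 - 32*179|/(179*25) = 22/4475.
Cross-multiplying, 1*4475 = 4475 < 27566 = 22*1253, so 1/1253 is smaller: the convergent 9/7 is closer to x than 32/25.

9/7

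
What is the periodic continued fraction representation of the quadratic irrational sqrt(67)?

[8; (5, 2, 1, 1, 7, 1, 1, 2, 5, 16)]

Write x_i = (sqrt(67) + m_i)/d_i with (m_0, d_0) = (0, 1). a_0 = floor(sqrt(67)) = 8, since 8^2 = 64 <= 67 < 81 = 9^2.
Iterate m_{i+1} = d_i*a_i - m_i, d_{i+1} = (67 - m_{i+1}^2)/d_i, a_{i+1} = floor((a_0 + m_{i+1})/d_{i+1}):
  m_1 = 1*8 - 0 = 8, d_1 = (67 - 8^2)/1 = 3/1 = 3, a_1 = floor((8 + 8)/3) = 5.
  m_2 = 3*5 - 8 = 7, d_2 = (67 - 7^2)/3 = 18/3 = 6, a_2 = floor((8 + 7)/6) = 2.
  m_3 = 6*2 - 7 = 5, d_3 = (67 - 5^2)/6 = 42/6 = 7, a_3 = floor((8 + 5)/7) = 1.
  m_4 = 7*1 - 5 = 2, d_4 = (67 - 2^2)/7 = 63/7 = 9, a_4 = floor((8 + 2)/9) = 1.
  m_5 = 9*1 - 2 = 7, d_5 = (67 - 7^2)/9 = 18/9 = 2, a_5 = floor((8 + 7)/2) = 7.
  m_6 = 2*7 - 7 = 7, d_6 = (67 - 7^2)/2 = 18/2 = 9, a_6 = floor((8 + 7)/9) = 1.
  m_7 = 9*1 - 7 = 2, d_7 = (67 - 2^2)/9 = 63/9 = 7, a_7 = floor((8 + 2)/7) = 1.
  m_8 = 7*1 - 2 = 5, d_8 = (67 - 5^2)/7 = 42/7 = 6, a_8 = floor((8 + 5)/6) = 2.
  m_9 = 6*2 - 5 = 7, d_9 = (67 - 7^2)/6 = 18/6 = 3, a_9 = floor((8 + 7)/3) = 5.
  m_10 = 3*5 - 7 = 8, d_10 = (67 - 8^2)/3 = 3/3 = 1, a_10 = floor((8 + 8)/1) = 16.
  m_11 = 1*16 - 8 = 8, d_11 = (67 - 8^2)/1 = 3/1 = 3: (m_11, d_11) = (m_1, d_1) = (8, 3), so from here the quotients repeat a_1, ..., a_10; the period length is 10.
Hence the expansion of sqrt(67) is a_0 = 8 followed by the repeating block 5, 2, 1, 1, 7, 1, 1, 2, 5, 16 (period 10).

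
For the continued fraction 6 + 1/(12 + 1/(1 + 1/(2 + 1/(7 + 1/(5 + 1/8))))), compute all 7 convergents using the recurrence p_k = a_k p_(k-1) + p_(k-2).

Using the convergent recurrence p_i = a_i*p_{i-1} + p_{i-2}, q_i = a_i*q_{i-1} + q_{i-2} with p_{-2}=0, p_{-1}=1, q_{-2}=1, q_{-1}=0:
  i=0: a_0=6, p_0 = 6*1 + 0 = 6, q_0 = 6*0 + 1 = 1.
  i=1: a_1=12, p_1 = 12*6 + 1 = 73, q_1 = 12*1 + 0 = 12.
  i=2: a_2=1, p_2 = 1*73 + 6 = 79, q_2 = 1*12 + 1 = 13.
  i=3: a_3=2, p_3 = 2*79 + 73 = 231, q_3 = 2*13 + 12 = 38.
  i=4: a_4=7, p_4 = 7*231 + 79 = 1696, q_4 = 7*38 + 13 = 279.
  i=5: a_5=5, p_5 = 5*1696 + 231 = 8711, q_5 = 5*279 + 38 = 1433.
  i=6: a_6=8, p_6 = 8*8711 + 1696 = 71384, q_6 = 8*1433 + 279 = 11743.

6/1, 73/12, 79/13, 231/38, 1696/279, 8711/1433, 71384/11743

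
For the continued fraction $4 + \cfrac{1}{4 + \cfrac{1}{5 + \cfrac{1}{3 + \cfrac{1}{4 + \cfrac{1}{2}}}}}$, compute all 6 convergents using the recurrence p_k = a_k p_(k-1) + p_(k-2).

Using the convergent recurrence p_i = a_i*p_{i-1} + p_{i-2}, q_i = a_i*q_{i-1} + q_{i-2} with p_{-2}=0, p_{-1}=1, q_{-2}=1, q_{-1}=0:
  i=0: a_0=4, p_0 = 4*1 + 0 = 4, q_0 = 4*0 + 1 = 1.
  i=1: a_1=4, p_1 = 4*4 + 1 = 17, q_1 = 4*1 + 0 = 4.
  i=2: a_2=5, p_2 = 5*17 + 4 = 89, q_2 = 5*4 + 1 = 21.
  i=3: a_3=3, p_3 = 3*89 + 17 = 284, q_3 = 3*21 + 4 = 67.
  i=4: a_4=4, p_4 = 4*284 + 89 = 1225, q_4 = 4*67 + 21 = 289.
  i=5: a_5=2, p_5 = 2*1225 + 284 = 2734, q_5 = 2*289 + 67 = 645.

4/1, 17/4, 89/21, 284/67, 1225/289, 2734/645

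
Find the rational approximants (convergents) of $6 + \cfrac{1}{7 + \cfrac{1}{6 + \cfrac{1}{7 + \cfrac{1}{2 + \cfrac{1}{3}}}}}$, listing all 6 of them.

Using the convergent recurrence p_i = a_i*p_{i-1} + p_{i-2}, q_i = a_i*q_{i-1} + q_{i-2} with p_{-2}=0, p_{-1}=1, q_{-2}=1, q_{-1}=0:
  i=0: a_0=6, p_0 = 6*1 + 0 = 6, q_0 = 6*0 + 1 = 1.
  i=1: a_1=7, p_1 = 7*6 + 1 = 43, q_1 = 7*1 + 0 = 7.
  i=2: a_2=6, p_2 = 6*43 + 6 = 264, q_2 = 6*7 + 1 = 43.
  i=3: a_3=7, p_3 = 7*264 + 43 = 1891, q_3 = 7*43 + 7 = 308.
  i=4: a_4=2, p_4 = 2*1891 + 264 = 4046, q_4 = 2*308 + 43 = 659.
  i=5: a_5=3, p_5 = 3*4046 + 1891 = 14029, q_5 = 3*659 + 308 = 2285.

6/1, 43/7, 264/43, 1891/308, 4046/659, 14029/2285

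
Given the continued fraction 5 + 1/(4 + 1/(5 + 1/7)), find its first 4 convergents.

Using the convergent recurrence p_i = a_i*p_{i-1} + p_{i-2}, q_i = a_i*q_{i-1} + q_{i-2} with p_{-2}=0, p_{-1}=1, q_{-2}=1, q_{-1}=0:
  i=0: a_0=5, p_0 = 5*1 + 0 = 5, q_0 = 5*0 + 1 = 1.
  i=1: a_1=4, p_1 = 4*5 + 1 = 21, q_1 = 4*1 + 0 = 4.
  i=2: a_2=5, p_2 = 5*21 + 5 = 110, q_2 = 5*4 + 1 = 21.
  i=3: a_3=7, p_3 = 7*110 + 21 = 791, q_3 = 7*21 + 4 = 151.

5/1, 21/4, 110/21, 791/151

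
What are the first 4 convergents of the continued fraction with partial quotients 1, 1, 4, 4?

Using the convergent recurrence p_i = a_i*p_{i-1} + p_{i-2}, q_i = a_i*q_{i-1} + q_{i-2} with p_{-2}=0, p_{-1}=1, q_{-2}=1, q_{-1}=0:
  i=0: a_0=1, p_0 = 1*1 + 0 = 1, q_0 = 1*0 + 1 = 1.
  i=1: a_1=1, p_1 = 1*1 + 1 = 2, q_1 = 1*1 + 0 = 1.
  i=2: a_2=4, p_2 = 4*2 + 1 = 9, q_2 = 4*1 + 1 = 5.
  i=3: a_3=4, p_3 = 4*9 + 2 = 38, q_3 = 4*5 + 1 = 21.

1/1, 2/1, 9/5, 38/21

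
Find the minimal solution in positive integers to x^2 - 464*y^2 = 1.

(x, y) = (9801, 455)

First expand sqrt(464) as a continued fraction. With x_i = (sqrt(464) + m_i)/d_i and (m_0, d_0) = (0, 1): a_0 = floor(sqrt(464)) = 21, since 21^2 = 441 <= 464 < 484 = 22^2.
Iterate m_{i+1} = d_i*a_i - m_i, d_{i+1} = (464 - m_{i+1}^2)/d_i, a_{i+1} = floor((a_0 + m_{i+1})/d_{i+1}):
  m_1 = 1*21 - 0 = 21, d_1 = (464 - 21^2)/1 = 23/1 = 23, a_1 = floor((21 + 21)/23) = 1.
  m_2 = 23*1 - 21 = 2, d_2 = (464 - 2^2)/23 = 460/23 = 20, a_2 = floor((21 + 2)/20) = 1.
  m_3 = 20*1 - 2 = 18, d_3 = (464 - 18^2)/20 = 140/20 = 7, a_3 = floor((21 + 18)/7) = 5.
  m_4 = 7*5 - 18 = 17, d_4 = (464 - 17^2)/7 = 175/7 = 25, a_4 = floor((21 + 17)/25) = 1.
  m_5 = 25*1 - 17 = 8, d_5 = (464 - 8^2)/25 = 400/25 = 16, a_5 = floor((21 + 8)/16) = 1.
  m_6 = 16*1 - 8 = 8, d_6 = (464 - 8^2)/16 = 400/16 = 25, a_6 = floor((21 + 8)/25) = 1.
  m_7 = 25*1 - 8 = 17, d_7 = (464 - 17^2)/25 = 175/25 = 7, a_7 = floor((21 + 17)/7) = 5.
  m_8 = 7*5 - 17 = 18, d_8 = (464 - 18^2)/7 = 140/7 = 20, a_8 = floor((21 + 18)/20) = 1.
  m_9 = 20*1 - 18 = 2, d_9 = (464 - 2^2)/20 = 460/20 = 23, a_9 = floor((21 + 2)/23) = 1.
  m_10 = 23*1 - 2 = 21, d_10 = (464 - 21^2)/23 = 23/23 = 1, a_10 = floor((21 + 21)/1) = 42.
  m_11 = 1*42 - 21 = 21, d_11 = (464 - 21^2)/1 = 23/1 = 23: (m_11, d_11) = (m_1, d_1) = (21, 23), so from here the quotients repeat a_1, ..., a_10; the period length is 10.
So sqrt(464) = [21; (1, 1, 5, 1, 1, 1, 5, 1, 1, 42)] with period length k = 10.
k is even, so the fundamental solution of x^2 - 464y^2 = 1 is (p_{k-1}, q_{k-1}) = (p_9, q_9); compute convergents through index 9.
Convergents (p_i = a_i*p_{i-1} + p_{i-2}, q_i = a_i*q_{i-1} + q_{i-2} with p_{-2}=0, p_{-1}=1, q_{-2}=1, q_{-1}=0):
  i=0: a_0=21, p_0 = 21*1 + 0 = 21, q_0 = 21*0 + 1 = 1.
  i=1: a_1=1, p_1 = 1*21 + 1 = 22, q_1 = 1*1 + 0 = 1.
  i=2: a_2=1, p_2 = 1*22 + 21 = 43, q_2 = 1*1 + 1 = 2.
  i=3: a_3=5, p_3 = 5*43 + 22 = 237, q_3 = 5*2 + 1 = 11.
  i=4: a_4=1, p_4 = 1*237 + 43 = 280, q_4 = 1*11 + 2 = 13.
  i=5: a_5=1, p_5 = 1*280 + 237 = 517, q_5 = 1*13 + 11 = 24.
  i=6: a_6=1, p_6 = 1*517 + 280 = 797, q_6 = 1*24 + 13 = 37.
  i=7: a_7=5, p_7 = 5*797 + 517 = 4502, q_7 = 5*37 + 24 = 209.
  i=8: a_8=1, p_8 = 1*4502 + 797 = 5299, q_8 = 1*209 + 37 = 246.
  i=9: a_9=1, p_9 = 1*5299 + 4502 = 9801, q_9 = 1*246 + 209 = 455.
Check: 9801^2 - 464*455^2 = 96059601 - 96059600 = 1, so (x, y) = (9801, 455) solves the equation, and by the theorem it is the least positive solution.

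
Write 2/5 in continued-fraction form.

Run the Euclidean algorithm on 2 and 5; the successive quotients are the partial quotients a_0, a_1, ... (each step inverts the fractional part left over by the previous one):
  2 = 0*5 + 2, so a_0 = 0.
  5 = 2*2 + 1, so a_1 = 2.
  2 = 2*1 + 0, so a_2 = 2.
The remainder reaches 0 after 3 divisions, so the expansion has 3 partial quotients, read off in order.

[0; 2, 2]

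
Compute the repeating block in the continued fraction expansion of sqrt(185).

[13; (1, 1, 1, 1, 26)]

Write x_i = (sqrt(185) + m_i)/d_i with (m_0, d_0) = (0, 1). a_0 = floor(sqrt(185)) = 13, since 13^2 = 169 <= 185 < 196 = 14^2.
Iterate m_{i+1} = d_i*a_i - m_i, d_{i+1} = (185 - m_{i+1}^2)/d_i, a_{i+1} = floor((a_0 + m_{i+1})/d_{i+1}):
  m_1 = 1*13 - 0 = 13, d_1 = (185 - 13^2)/1 = 16/1 = 16, a_1 = floor((13 + 13)/16) = 1.
  m_2 = 16*1 - 13 = 3, d_2 = (185 - 3^2)/16 = 176/16 = 11, a_2 = floor((13 + 3)/11) = 1.
  m_3 = 11*1 - 3 = 8, d_3 = (185 - 8^2)/11 = 121/11 = 11, a_3 = floor((13 + 8)/11) = 1.
  m_4 = 11*1 - 8 = 3, d_4 = (185 - 3^2)/11 = 176/11 = 16, a_4 = floor((13 + 3)/16) = 1.
  m_5 = 16*1 - 3 = 13, d_5 = (185 - 13^2)/16 = 16/16 = 1, a_5 = floor((13 + 13)/1) = 26.
  m_6 = 1*26 - 13 = 13, d_6 = (185 - 13^2)/1 = 16/1 = 16: (m_6, d_6) = (m_1, d_1) = (13, 16), so from here the quotients repeat a_1, ..., a_5; the period length is 5.
Hence the expansion of sqrt(185) is a_0 = 13 followed by the repeating block 1, 1, 1, 1, 26 (period 5).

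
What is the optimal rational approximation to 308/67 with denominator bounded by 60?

Expand x = 308/67 as a continued fraction with the Euclidean algorithm:
  308 = 4*67 + 40, so a_0 = 4.
  67 = 1*40 + 27, so a_1 = 1.
  40 = 1*27 + 13, so a_2 = 1.
  27 = 2*13 + 1, so a_3 = 2.
  13 = 13*1 + 0, so a_4 = 13.
so x = [4; 1, 1, 2, 13].
Convergents (p_i = a_i*p_{i-1} + p_{i-2}, q_i = a_i*q_{i-1} + q_{i-2} with p_{-2}=0, p_{-1}=1, q_{-2}=1, q_{-1}=0), until the denominator exceeds 60:
  i=0: a_0=4, p_0 = 4*1 + 0 = 4, q_0 = 4*0 + 1 = 1.
  i=1: a_1=1, p_1 = 1*4 + 1 = 5, q_1 = 1*1 + 0 = 1.
  i=2: a_2=1, p_2 = 1*5 + 4 = 9, q_2 = 1*1 + 1 = 2.
  i=3: a_3=2, p_3 = 2*9 + 5 = 23, q_3 = 2*2 + 1 = 5.
  i=4: a_4=13, p_4 = 13*23 + 9 = 308, q_4 = 13*5 + 2 = 67.
q_4 = 67 > 60, so the last convergent with denominator <= 60 is p_3/q_3 = 23/5.
The closest fraction with denominator <= 60 is either p_3/q_3 or the intermediate fraction (k*p_3 + p_2)/(k*q_3 + q_2) with the largest k >= 1 whose denominator stays <= 60; these approach x as k grows, and every other convergent or intermediate fraction in range is farther away.
Largest k: floor((60 - q_2)/q_3) = floor((60 - 2)/5) = 11.
That gives (11*23 + 9)/(11*5 + 2) = 262/57.
Compare the errors: |x - 23/5| = |308*5 - 23*67|/(67*5) = 1/335, and |x - 262/57| = |308*57 - 262*67|/(67*57) = 2/3819.
Cross-multiplying, 2*335 = 670 < 3819 = 1*3819, so 2/3819 is smaller: the intermediate fraction 262/57 is closer to x than 23/5.

262/57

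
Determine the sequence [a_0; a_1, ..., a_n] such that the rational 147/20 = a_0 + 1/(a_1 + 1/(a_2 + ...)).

Run the Euclidean algorithm on 147 and 20; the successive quotients are the partial quotients a_0, a_1, ... (each step inverts the fractional part left over by the previous one):
  147 = 7*20 + 7, so a_0 = 7.
  20 = 2*7 + 6, so a_1 = 2.
  7 = 1*6 + 1, so a_2 = 1.
  6 = 6*1 + 0, so a_3 = 6.
The remainder reaches 0 after 4 divisions, so the expansion has 4 partial quotients, read off in order.

[7; 2, 1, 6]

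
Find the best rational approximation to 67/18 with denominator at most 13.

Expand x = 67/18 as a continued fraction with the Euclidean algorithm:
  67 = 3*18 + 13, so a_0 = 3.
  18 = 1*13 + 5, so a_1 = 1.
  13 = 2*5 + 3, so a_2 = 2.
  5 = 1*3 + 2, so a_3 = 1.
  3 = 1*2 + 1, so a_4 = 1.
  2 = 2*1 + 0, so a_5 = 2.
so x = [3; 1, 2, 1, 1, 2].
Convergents (p_i = a_i*p_{i-1} + p_{i-2}, q_i = a_i*q_{i-1} + q_{i-2} with p_{-2}=0, p_{-1}=1, q_{-2}=1, q_{-1}=0), until the denominator exceeds 13:
  i=0: a_0=3, p_0 = 3*1 + 0 = 3, q_0 = 3*0 + 1 = 1.
  i=1: a_1=1, p_1 = 1*3 + 1 = 4, q_1 = 1*1 + 0 = 1.
  i=2: a_2=2, p_2 = 2*4 + 3 = 11, q_2 = 2*1 + 1 = 3.
  i=3: a_3=1, p_3 = 1*11 + 4 = 15, q_3 = 1*3 + 1 = 4.
  i=4: a_4=1, p_4 = 1*15 + 11 = 26, q_4 = 1*4 + 3 = 7.
  i=5: a_5=2, p_5 = 2*26 + 15 = 67, q_5 = 2*7 + 4 = 18.
q_5 = 18 > 13, so the last convergent with denominator <= 13 is p_4/q_4 = 26/7.
The closest fraction with denominator <= 13 is either p_4/q_4 or the intermediate fraction (k*p_4 + p_3)/(k*q_4 + q_3) with the largest k >= 1 whose denominator stays <= 13; these approach x as k grows, and every other convergent or intermediate fraction in range is farther away.
Largest k: floor((13 - q_3)/q_4) = floor((13 - 4)/7) = 1.
That gives (1*26 + 15)/(1*7 + 4) = 41/11.
Compare the errors: |x - 26/7| = |67*7 - 26*18|/(18*7) = 1/126, and |x - 41/11| = |67*11 - 41*18|/(18*11) = 1/198.
Cross-multiplying, 1*126 = 126 < 198 = 1*198, so 1/198 is smaller: the intermediate fraction 41/11 is closer to x than 26/7.

41/11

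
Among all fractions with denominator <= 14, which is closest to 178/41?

Expand x = 178/41 as a continued fraction with the Euclidean algorithm:
  178 = 4*41 + 14, so a_0 = 4.
  41 = 2*14 + 13, so a_1 = 2.
  14 = 1*13 + 1, so a_2 = 1.
  13 = 13*1 + 0, so a_3 = 13.
so x = [4; 2, 1, 13].
Convergents (p_i = a_i*p_{i-1} + p_{i-2}, q_i = a_i*q_{i-1} + q_{i-2} with p_{-2}=0, p_{-1}=1, q_{-2}=1, q_{-1}=0), until the denominator exceeds 14:
  i=0: a_0=4, p_0 = 4*1 + 0 = 4, q_0 = 4*0 + 1 = 1.
  i=1: a_1=2, p_1 = 2*4 + 1 = 9, q_1 = 2*1 + 0 = 2.
  i=2: a_2=1, p_2 = 1*9 + 4 = 13, q_2 = 1*2 + 1 = 3.
  i=3: a_3=13, p_3 = 13*13 + 9 = 178, q_3 = 13*3 + 2 = 41.
q_3 = 41 > 14, so the last convergent with denominator <= 14 is p_2/q_2 = 13/3.
The closest fraction with denominator <= 14 is either p_2/q_2 or the intermediate fraction (k*p_2 + p_1)/(k*q_2 + q_1) with the largest k >= 1 whose denominator stays <= 14; these approach x as k grows, and every other convergent or intermediate fraction in range is farther away.
Largest k: floor((14 - q_1)/q_2) = floor((14 - 2)/3) = 4.
That gives (4*13 + 9)/(4*3 + 2) = 61/14.
Compare the errors: |x - 13/3| = |178*3 - 13*41|/(41*3) = 1/123, and |x - 61/14| = |178*14 - 61*41|/(41*14) = 9/574.
Cross-multiplying, 1*574 = 574 < 1107 = 9*123, so 1/123 is smaller: the convergent 13/3 is closer to x than 61/14.

13/3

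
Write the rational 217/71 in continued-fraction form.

[3; 17, 1, 3]

Run the Euclidean algorithm on 217 and 71; the successive quotients are the partial quotients a_0, a_1, ... (each step inverts the fractional part left over by the previous one):
  217 = 3*71 + 4, so a_0 = 3.
  71 = 17*4 + 3, so a_1 = 17.
  4 = 1*3 + 1, so a_2 = 1.
  3 = 3*1 + 0, so a_3 = 3.
The remainder reaches 0 after 4 divisions, so the expansion has 4 partial quotients, read off in order.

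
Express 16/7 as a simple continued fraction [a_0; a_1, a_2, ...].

Run the Euclidean algorithm on 16 and 7; the successive quotients are the partial quotients a_0, a_1, ... (each step inverts the fractional part left over by the previous one):
  16 = 2*7 + 2, so a_0 = 2.
  7 = 3*2 + 1, so a_1 = 3.
  2 = 2*1 + 0, so a_2 = 2.
The remainder reaches 0 after 3 divisions, so the expansion has 3 partial quotients, read off in order.

[2; 3, 2]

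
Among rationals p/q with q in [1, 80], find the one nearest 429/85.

323/64

Expand x = 429/85 as a continued fraction with the Euclidean algorithm:
  429 = 5*85 + 4, so a_0 = 5.
  85 = 21*4 + 1, so a_1 = 21.
  4 = 4*1 + 0, so a_2 = 4.
so x = [5; 21, 4].
Convergents (p_i = a_i*p_{i-1} + p_{i-2}, q_i = a_i*q_{i-1} + q_{i-2} with p_{-2}=0, p_{-1}=1, q_{-2}=1, q_{-1}=0), until the denominator exceeds 80:
  i=0: a_0=5, p_0 = 5*1 + 0 = 5, q_0 = 5*0 + 1 = 1.
  i=1: a_1=21, p_1 = 21*5 + 1 = 106, q_1 = 21*1 + 0 = 21.
  i=2: a_2=4, p_2 = 4*106 + 5 = 429, q_2 = 4*21 + 1 = 85.
q_2 = 85 > 80, so the last convergent with denominator <= 80 is p_1/q_1 = 106/21.
The closest fraction with denominator <= 80 is either p_1/q_1 or the intermediate fraction (k*p_1 + p_0)/(k*q_1 + q_0) with the largest k >= 1 whose denominator stays <= 80; these approach x as k grows, and every other convergent or intermediate fraction in range is farther away.
Largest k: floor((80 - q_0)/q_1) = floor((80 - 1)/21) = 3.
That gives (3*106 + 5)/(3*21 + 1) = 323/64.
Compare the errors: |x - 106/21| = |429*21 - 106*85|/(85*21) = 1/1785, and |x - 323/64| = |429*64 - 323*85|/(85*64) = 1/5440.
Cross-multiplying, 1*1785 = 1785 < 5440 = 1*5440, so 1/5440 is smaller: the intermediate fraction 323/64 is closer to x than 106/21.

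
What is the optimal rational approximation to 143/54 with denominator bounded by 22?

45/17

Expand x = 143/54 as a continued fraction with the Euclidean algorithm:
  143 = 2*54 + 35, so a_0 = 2.
  54 = 1*35 + 19, so a_1 = 1.
  35 = 1*19 + 16, so a_2 = 1.
  19 = 1*16 + 3, so a_3 = 1.
  16 = 5*3 + 1, so a_4 = 5.
  3 = 3*1 + 0, so a_5 = 3.
so x = [2; 1, 1, 1, 5, 3].
Convergents (p_i = a_i*p_{i-1} + p_{i-2}, q_i = a_i*q_{i-1} + q_{i-2} with p_{-2}=0, p_{-1}=1, q_{-2}=1, q_{-1}=0), until the denominator exceeds 22:
  i=0: a_0=2, p_0 = 2*1 + 0 = 2, q_0 = 2*0 + 1 = 1.
  i=1: a_1=1, p_1 = 1*2 + 1 = 3, q_1 = 1*1 + 0 = 1.
  i=2: a_2=1, p_2 = 1*3 + 2 = 5, q_2 = 1*1 + 1 = 2.
  i=3: a_3=1, p_3 = 1*5 + 3 = 8, q_3 = 1*2 + 1 = 3.
  i=4: a_4=5, p_4 = 5*8 + 5 = 45, q_4 = 5*3 + 2 = 17.
  i=5: a_5=3, p_5 = 3*45 + 8 = 143, q_5 = 3*17 + 3 = 54.
q_5 = 54 > 22, so the last convergent with denominator <= 22 is p_4/q_4 = 45/17.
The closest fraction with denominator <= 22 is either p_4/q_4 or the intermediate fraction (k*p_4 + p_3)/(k*q_4 + q_3) with the largest k >= 1 whose denominator stays <= 22; these approach x as k grows, and every other convergent or intermediate fraction in range is farther away.
Largest k: floor((22 - q_3)/q_4) = floor((22 - 3)/17) = 1.
That gives (1*45 + 8)/(1*17 + 3) = 53/20.
Compare the errors: |x - 45/17| = |143*17 - 45*54|/(54*17) = 1/918, and |x - 53/20| = |143*20 - 53*54|/(54*20) = 2/1080.
Cross-multiplying, 1*1080 = 1080 < 1836 = 2*918, so 1/918 is smaller: the convergent 45/17 is closer to x than 53/20.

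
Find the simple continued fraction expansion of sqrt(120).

Write x_i = (sqrt(120) + m_i)/d_i with (m_0, d_0) = (0, 1). a_0 = floor(sqrt(120)) = 10, since 10^2 = 100 <= 120 < 121 = 11^2.
Iterate m_{i+1} = d_i*a_i - m_i, d_{i+1} = (120 - m_{i+1}^2)/d_i, a_{i+1} = floor((a_0 + m_{i+1})/d_{i+1}):
  m_1 = 1*10 - 0 = 10, d_1 = (120 - 10^2)/1 = 20/1 = 20, a_1 = floor((10 + 10)/20) = 1.
  m_2 = 20*1 - 10 = 10, d_2 = (120 - 10^2)/20 = 20/20 = 1, a_2 = floor((10 + 10)/1) = 20.
  m_3 = 1*20 - 10 = 10, d_3 = (120 - 10^2)/1 = 20/1 = 20: (m_3, d_3) = (m_1, d_1) = (10, 20), so from here the quotients repeat a_1, a_2; the period length is 2.
Hence the expansion of sqrt(120) is a_0 = 10 followed by the repeating block 1, 20 (period 2).

[10; (1, 20)]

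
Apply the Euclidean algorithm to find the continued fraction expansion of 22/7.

[3; 7]

Run the Euclidean algorithm on 22 and 7; the successive quotients are the partial quotients a_0, a_1, ... (each step inverts the fractional part left over by the previous one):
  22 = 3*7 + 1, so a_0 = 3.
  7 = 7*1 + 0, so a_1 = 7.
The remainder reaches 0 after 2 divisions, so the expansion has 2 partial quotients, read off in order.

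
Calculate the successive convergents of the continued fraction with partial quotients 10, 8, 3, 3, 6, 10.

Using the convergent recurrence p_i = a_i*p_{i-1} + p_{i-2}, q_i = a_i*q_{i-1} + q_{i-2} with p_{-2}=0, p_{-1}=1, q_{-2}=1, q_{-1}=0:
  i=0: a_0=10, p_0 = 10*1 + 0 = 10, q_0 = 10*0 + 1 = 1.
  i=1: a_1=8, p_1 = 8*10 + 1 = 81, q_1 = 8*1 + 0 = 8.
  i=2: a_2=3, p_2 = 3*81 + 10 = 253, q_2 = 3*8 + 1 = 25.
  i=3: a_3=3, p_3 = 3*253 + 81 = 840, q_3 = 3*25 + 8 = 83.
  i=4: a_4=6, p_4 = 6*840 + 253 = 5293, q_4 = 6*83 + 25 = 523.
  i=5: a_5=10, p_5 = 10*5293 + 840 = 53770, q_5 = 10*523 + 83 = 5313.

10/1, 81/8, 253/25, 840/83, 5293/523, 53770/5313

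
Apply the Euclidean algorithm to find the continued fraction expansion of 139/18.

[7; 1, 2, 1, 1, 2]

Run the Euclidean algorithm on 139 and 18; the successive quotients are the partial quotients a_0, a_1, ... (each step inverts the fractional part left over by the previous one):
  139 = 7*18 + 13, so a_0 = 7.
  18 = 1*13 + 5, so a_1 = 1.
  13 = 2*5 + 3, so a_2 = 2.
  5 = 1*3 + 2, so a_3 = 1.
  3 = 1*2 + 1, so a_4 = 1.
  2 = 2*1 + 0, so a_5 = 2.
The remainder reaches 0 after 6 divisions, so the expansion has 6 partial quotients, read off in order.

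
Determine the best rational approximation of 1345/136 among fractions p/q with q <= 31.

89/9

Expand x = 1345/136 as a continued fraction with the Euclidean algorithm:
  1345 = 9*136 + 121, so a_0 = 9.
  136 = 1*121 + 15, so a_1 = 1.
  121 = 8*15 + 1, so a_2 = 8.
  15 = 15*1 + 0, so a_3 = 15.
so x = [9; 1, 8, 15].
Convergents (p_i = a_i*p_{i-1} + p_{i-2}, q_i = a_i*q_{i-1} + q_{i-2} with p_{-2}=0, p_{-1}=1, q_{-2}=1, q_{-1}=0), until the denominator exceeds 31:
  i=0: a_0=9, p_0 = 9*1 + 0 = 9, q_0 = 9*0 + 1 = 1.
  i=1: a_1=1, p_1 = 1*9 + 1 = 10, q_1 = 1*1 + 0 = 1.
  i=2: a_2=8, p_2 = 8*10 + 9 = 89, q_2 = 8*1 + 1 = 9.
  i=3: a_3=15, p_3 = 15*89 + 10 = 1345, q_3 = 15*9 + 1 = 136.
q_3 = 136 > 31, so the last convergent with denominator <= 31 is p_2/q_2 = 89/9.
The closest fraction with denominator <= 31 is either p_2/q_2 or the intermediate fraction (k*p_2 + p_1)/(k*q_2 + q_1) with the largest k >= 1 whose denominator stays <= 31; these approach x as k grows, and every other convergent or intermediate fraction in range is farther away.
Largest k: floor((31 - q_1)/q_2) = floor((31 - 1)/9) = 3.
That gives (3*89 + 10)/(3*9 + 1) = 277/28.
Compare the errors: |x - 89/9| = |1345*9 - 89*136|/(136*9) = 1/1224, and |x - 277/28| = |1345*28 - 277*136|/(136*28) = 12/3808.
Cross-multiplying, 1*3808 = 3808 < 14688 = 12*1224, so 1/1224 is smaller: the convergent 89/9 is closer to x than 277/28.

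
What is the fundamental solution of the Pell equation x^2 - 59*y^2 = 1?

(x, y) = (530, 69)

First expand sqrt(59) as a continued fraction. With x_i = (sqrt(59) + m_i)/d_i and (m_0, d_0) = (0, 1): a_0 = floor(sqrt(59)) = 7, since 7^2 = 49 <= 59 < 64 = 8^2.
Iterate m_{i+1} = d_i*a_i - m_i, d_{i+1} = (59 - m_{i+1}^2)/d_i, a_{i+1} = floor((a_0 + m_{i+1})/d_{i+1}):
  m_1 = 1*7 - 0 = 7, d_1 = (59 - 7^2)/1 = 10/1 = 10, a_1 = floor((7 + 7)/10) = 1.
  m_2 = 10*1 - 7 = 3, d_2 = (59 - 3^2)/10 = 50/10 = 5, a_2 = floor((7 + 3)/5) = 2.
  m_3 = 5*2 - 3 = 7, d_3 = (59 - 7^2)/5 = 10/5 = 2, a_3 = floor((7 + 7)/2) = 7.
  m_4 = 2*7 - 7 = 7, d_4 = (59 - 7^2)/2 = 10/2 = 5, a_4 = floor((7 + 7)/5) = 2.
  m_5 = 5*2 - 7 = 3, d_5 = (59 - 3^2)/5 = 50/5 = 10, a_5 = floor((7 + 3)/10) = 1.
  m_6 = 10*1 - 3 = 7, d_6 = (59 - 7^2)/10 = 10/10 = 1, a_6 = floor((7 + 7)/1) = 14.
  m_7 = 1*14 - 7 = 7, d_7 = (59 - 7^2)/1 = 10/1 = 10: (m_7, d_7) = (m_1, d_1) = (7, 10), so from here the quotients repeat a_1, ..., a_6; the period length is 6.
So sqrt(59) = [7; (1, 2, 7, 2, 1, 14)] with period length k = 6.
k is even, so the fundamental solution of x^2 - 59y^2 = 1 is (p_{k-1}, q_{k-1}) = (p_5, q_5); compute convergents through index 5.
Convergents (p_i = a_i*p_{i-1} + p_{i-2}, q_i = a_i*q_{i-1} + q_{i-2} with p_{-2}=0, p_{-1}=1, q_{-2}=1, q_{-1}=0):
  i=0: a_0=7, p_0 = 7*1 + 0 = 7, q_0 = 7*0 + 1 = 1.
  i=1: a_1=1, p_1 = 1*7 + 1 = 8, q_1 = 1*1 + 0 = 1.
  i=2: a_2=2, p_2 = 2*8 + 7 = 23, q_2 = 2*1 + 1 = 3.
  i=3: a_3=7, p_3 = 7*23 + 8 = 169, q_3 = 7*3 + 1 = 22.
  i=4: a_4=2, p_4 = 2*169 + 23 = 361, q_4 = 2*22 + 3 = 47.
  i=5: a_5=1, p_5 = 1*361 + 169 = 530, q_5 = 1*47 + 22 = 69.
Check: 530^2 - 59*69^2 = 280900 - 280899 = 1, so (x, y) = (530, 69) solves the equation, and by the theorem it is the least positive solution.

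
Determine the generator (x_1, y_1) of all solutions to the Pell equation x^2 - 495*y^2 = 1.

(x, y) = (89, 4)

First expand sqrt(495) as a continued fraction. With x_i = (sqrt(495) + m_i)/d_i and (m_0, d_0) = (0, 1): a_0 = floor(sqrt(495)) = 22, since 22^2 = 484 <= 495 < 529 = 23^2.
Iterate m_{i+1} = d_i*a_i - m_i, d_{i+1} = (495 - m_{i+1}^2)/d_i, a_{i+1} = floor((a_0 + m_{i+1})/d_{i+1}):
  m_1 = 1*22 - 0 = 22, d_1 = (495 - 22^2)/1 = 11/1 = 11, a_1 = floor((22 + 22)/11) = 4.
  m_2 = 11*4 - 22 = 22, d_2 = (495 - 22^2)/11 = 11/11 = 1, a_2 = floor((22 + 22)/1) = 44.
  m_3 = 1*44 - 22 = 22, d_3 = (495 - 22^2)/1 = 11/1 = 11: (m_3, d_3) = (m_1, d_1) = (22, 11), so from here the quotients repeat a_1, a_2; the period length is 2.
So sqrt(495) = [22; (4, 44)] with period length k = 2.
k is even, so the fundamental solution of x^2 - 495y^2 = 1 is (p_{k-1}, q_{k-1}) = (p_1, q_1); compute convergents through index 1.
Convergents (p_i = a_i*p_{i-1} + p_{i-2}, q_i = a_i*q_{i-1} + q_{i-2} with p_{-2}=0, p_{-1}=1, q_{-2}=1, q_{-1}=0):
  i=0: a_0=22, p_0 = 22*1 + 0 = 22, q_0 = 22*0 + 1 = 1.
  i=1: a_1=4, p_1 = 4*22 + 1 = 89, q_1 = 4*1 + 0 = 4.
Check: 89^2 - 495*4^2 = 7921 - 7920 = 1, so (x, y) = (89, 4) solves the equation, and by the theorem it is the least positive solution.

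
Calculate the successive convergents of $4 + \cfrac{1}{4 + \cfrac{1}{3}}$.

4/1, 17/4, 55/13

Using the convergent recurrence p_i = a_i*p_{i-1} + p_{i-2}, q_i = a_i*q_{i-1} + q_{i-2} with p_{-2}=0, p_{-1}=1, q_{-2}=1, q_{-1}=0:
  i=0: a_0=4, p_0 = 4*1 + 0 = 4, q_0 = 4*0 + 1 = 1.
  i=1: a_1=4, p_1 = 4*4 + 1 = 17, q_1 = 4*1 + 0 = 4.
  i=2: a_2=3, p_2 = 3*17 + 4 = 55, q_2 = 3*4 + 1 = 13.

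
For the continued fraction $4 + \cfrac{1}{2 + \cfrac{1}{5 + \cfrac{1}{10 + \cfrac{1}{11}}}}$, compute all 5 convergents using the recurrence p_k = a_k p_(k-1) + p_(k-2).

Using the convergent recurrence p_i = a_i*p_{i-1} + p_{i-2}, q_i = a_i*q_{i-1} + q_{i-2} with p_{-2}=0, p_{-1}=1, q_{-2}=1, q_{-1}=0:
  i=0: a_0=4, p_0 = 4*1 + 0 = 4, q_0 = 4*0 + 1 = 1.
  i=1: a_1=2, p_1 = 2*4 + 1 = 9, q_1 = 2*1 + 0 = 2.
  i=2: a_2=5, p_2 = 5*9 + 4 = 49, q_2 = 5*2 + 1 = 11.
  i=3: a_3=10, p_3 = 10*49 + 9 = 499, q_3 = 10*11 + 2 = 112.
  i=4: a_4=11, p_4 = 11*499 + 49 = 5538, q_4 = 11*112 + 11 = 1243.

4/1, 9/2, 49/11, 499/112, 5538/1243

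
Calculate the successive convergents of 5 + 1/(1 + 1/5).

5/1, 6/1, 35/6

Using the convergent recurrence p_i = a_i*p_{i-1} + p_{i-2}, q_i = a_i*q_{i-1} + q_{i-2} with p_{-2}=0, p_{-1}=1, q_{-2}=1, q_{-1}=0:
  i=0: a_0=5, p_0 = 5*1 + 0 = 5, q_0 = 5*0 + 1 = 1.
  i=1: a_1=1, p_1 = 1*5 + 1 = 6, q_1 = 1*1 + 0 = 1.
  i=2: a_2=5, p_2 = 5*6 + 5 = 35, q_2 = 5*1 + 1 = 6.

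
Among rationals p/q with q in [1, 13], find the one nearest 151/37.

Expand x = 151/37 as a continued fraction with the Euclidean algorithm:
  151 = 4*37 + 3, so a_0 = 4.
  37 = 12*3 + 1, so a_1 = 12.
  3 = 3*1 + 0, so a_2 = 3.
so x = [4; 12, 3].
Convergents (p_i = a_i*p_{i-1} + p_{i-2}, q_i = a_i*q_{i-1} + q_{i-2} with p_{-2}=0, p_{-1}=1, q_{-2}=1, q_{-1}=0), until the denominator exceeds 13:
  i=0: a_0=4, p_0 = 4*1 + 0 = 4, q_0 = 4*0 + 1 = 1.
  i=1: a_1=12, p_1 = 12*4 + 1 = 49, q_1 = 12*1 + 0 = 12.
  i=2: a_2=3, p_2 = 3*49 + 4 = 151, q_2 = 3*12 + 1 = 37.
q_2 = 37 > 13, so the last convergent with denominator <= 13 is p_1/q_1 = 49/12.
The closest fraction with denominator <= 13 is either p_1/q_1 or the intermediate fraction (k*p_1 + p_0)/(k*q_1 + q_0) with the largest k >= 1 whose denominator stays <= 13; these approach x as k grows, and every other convergent or intermediate fraction in range is farther away.
Largest k: floor((13 - q_0)/q_1) = floor((13 - 1)/12) = 1.
That gives (1*49 + 4)/(1*12 + 1) = 53/13.
Compare the errors: |x - 49/12| = |151*12 - 49*37|/(37*12) = 1/444, and |x - 53/13| = |151*13 - 53*37|/(37*13) = 2/481.
Cross-multiplying, 1*481 = 481 < 888 = 2*444, so 1/444 is smaller: the convergent 49/12 is closer to x than 53/13.

49/12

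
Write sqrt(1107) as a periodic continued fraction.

[33; (3, 1, 2, 7, 33, 7, 2, 1, 3, 66)]

Write x_i = (sqrt(1107) + m_i)/d_i with (m_0, d_0) = (0, 1). a_0 = floor(sqrt(1107)) = 33, since 33^2 = 1089 <= 1107 < 1156 = 34^2.
Iterate m_{i+1} = d_i*a_i - m_i, d_{i+1} = (1107 - m_{i+1}^2)/d_i, a_{i+1} = floor((a_0 + m_{i+1})/d_{i+1}):
  m_1 = 1*33 - 0 = 33, d_1 = (1107 - 33^2)/1 = 18/1 = 18, a_1 = floor((33 + 33)/18) = 3.
  m_2 = 18*3 - 33 = 21, d_2 = (1107 - 21^2)/18 = 666/18 = 37, a_2 = floor((33 + 21)/37) = 1.
  m_3 = 37*1 - 21 = 16, d_3 = (1107 - 16^2)/37 = 851/37 = 23, a_3 = floor((33 + 16)/23) = 2.
  m_4 = 23*2 - 16 = 30, d_4 = (1107 - 30^2)/23 = 207/23 = 9, a_4 = floor((33 + 30)/9) = 7.
  m_5 = 9*7 - 30 = 33, d_5 = (1107 - 33^2)/9 = 18/9 = 2, a_5 = floor((33 + 33)/2) = 33.
  m_6 = 2*33 - 33 = 33, d_6 = (1107 - 33^2)/2 = 18/2 = 9, a_6 = floor((33 + 33)/9) = 7.
  m_7 = 9*7 - 33 = 30, d_7 = (1107 - 30^2)/9 = 207/9 = 23, a_7 = floor((33 + 30)/23) = 2.
  m_8 = 23*2 - 30 = 16, d_8 = (1107 - 16^2)/23 = 851/23 = 37, a_8 = floor((33 + 16)/37) = 1.
  m_9 = 37*1 - 16 = 21, d_9 = (1107 - 21^2)/37 = 666/37 = 18, a_9 = floor((33 + 21)/18) = 3.
  m_10 = 18*3 - 21 = 33, d_10 = (1107 - 33^2)/18 = 18/18 = 1, a_10 = floor((33 + 33)/1) = 66.
  m_11 = 1*66 - 33 = 33, d_11 = (1107 - 33^2)/1 = 18/1 = 18: (m_11, d_11) = (m_1, d_1) = (33, 18), so from here the quotients repeat a_1, ..., a_10; the period length is 10.
Hence the expansion of sqrt(1107) is a_0 = 33 followed by the repeating block 3, 1, 2, 7, 33, 7, 2, 1, 3, 66 (period 10).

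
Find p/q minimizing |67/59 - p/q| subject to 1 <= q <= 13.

8/7

Expand x = 67/59 as a continued fraction with the Euclidean algorithm:
  67 = 1*59 + 8, so a_0 = 1.
  59 = 7*8 + 3, so a_1 = 7.
  8 = 2*3 + 2, so a_2 = 2.
  3 = 1*2 + 1, so a_3 = 1.
  2 = 2*1 + 0, so a_4 = 2.
so x = [1; 7, 2, 1, 2].
Convergents (p_i = a_i*p_{i-1} + p_{i-2}, q_i = a_i*q_{i-1} + q_{i-2} with p_{-2}=0, p_{-1}=1, q_{-2}=1, q_{-1}=0), until the denominator exceeds 13:
  i=0: a_0=1, p_0 = 1*1 + 0 = 1, q_0 = 1*0 + 1 = 1.
  i=1: a_1=7, p_1 = 7*1 + 1 = 8, q_1 = 7*1 + 0 = 7.
  i=2: a_2=2, p_2 = 2*8 + 1 = 17, q_2 = 2*7 + 1 = 15.
q_2 = 15 > 13, so the last convergent with denominator <= 13 is p_1/q_1 = 8/7.
The closest fraction with denominator <= 13 is either p_1/q_1 or the intermediate fraction (k*p_1 + p_0)/(k*q_1 + q_0) with the largest k >= 1 whose denominator stays <= 13; these approach x as k grows, and every other convergent or intermediate fraction in range is farther away.
Largest k: floor((13 - q_0)/q_1) = floor((13 - 1)/7) = 1.
That gives (1*8 + 1)/(1*7 + 1) = 9/8.
Compare the errors: |x - 8/7| = |67*7 - 8*59|/(59*7) = 3/413, and |x - 9/8| = |67*8 - 9*59|/(59*8) = 5/472.
Cross-multiplying, 3*472 = 1416 < 2065 = 5*413, so 3/413 is smaller: the convergent 8/7 is closer to x than 9/8.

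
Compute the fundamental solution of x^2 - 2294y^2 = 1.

First expand sqrt(2294) as a continued fraction. With x_i = (sqrt(2294) + m_i)/d_i and (m_0, d_0) = (0, 1): a_0 = floor(sqrt(2294)) = 47, since 47^2 = 2209 <= 2294 < 2304 = 48^2.
Iterate m_{i+1} = d_i*a_i - m_i, d_{i+1} = (2294 - m_{i+1}^2)/d_i, a_{i+1} = floor((a_0 + m_{i+1})/d_{i+1}):
  m_1 = 1*47 - 0 = 47, d_1 = (2294 - 47^2)/1 = 85/1 = 85, a_1 = floor((47 + 47)/85) = 1.
  m_2 = 85*1 - 47 = 38, d_2 = (2294 - 38^2)/85 = 850/85 = 10, a_2 = floor((47 + 38)/10) = 8.
  m_3 = 10*8 - 38 = 42, d_3 = (2294 - 42^2)/10 = 530/10 = 53, a_3 = floor((47 + 42)/53) = 1.
  m_4 = 53*1 - 42 = 11, d_4 = (2294 - 11^2)/53 = 2173/53 = 41, a_4 = floor((47 + 11)/41) = 1.
  m_5 = 41*1 - 11 = 30, d_5 = (2294 - 30^2)/41 = 1394/41 = 34, a_5 = floor((47 + 30)/34) = 2.
  m_6 = 34*2 - 30 = 38, d_6 = (2294 - 38^2)/34 = 850/34 = 25, a_6 = floor((47 + 38)/25) = 3.
  m_7 = 25*3 - 38 = 37, d_7 = (2294 - 37^2)/25 = 925/25 = 37, a_7 = floor((47 + 37)/37) = 2.
  m_8 = 37*2 - 37 = 37, d_8 = (2294 - 37^2)/37 = 925/37 = 25, a_8 = floor((47 + 37)/25) = 3.
  m_9 = 25*3 - 37 = 38, d_9 = (2294 - 38^2)/25 = 850/25 = 34, a_9 = floor((47 + 38)/34) = 2.
  m_10 = 34*2 - 38 = 30, d_10 = (2294 - 30^2)/34 = 1394/34 = 41, a_10 = floor((47 + 30)/41) = 1.
  m_11 = 41*1 - 30 = 11, d_11 = (2294 - 11^2)/41 = 2173/41 = 53, a_11 = floor((47 + 11)/53) = 1.
  m_12 = 53*1 - 11 = 42, d_12 = (2294 - 42^2)/53 = 530/53 = 10, a_12 = floor((47 + 42)/10) = 8.
  m_13 = 10*8 - 42 = 38, d_13 = (2294 - 38^2)/10 = 850/10 = 85, a_13 = floor((47 + 38)/85) = 1.
  m_14 = 85*1 - 38 = 47, d_14 = (2294 - 47^2)/85 = 85/85 = 1, a_14 = floor((47 + 47)/1) = 94.
  m_15 = 1*94 - 47 = 47, d_15 = (2294 - 47^2)/1 = 85/1 = 85: (m_15, d_15) = (m_1, d_1) = (47, 85), so from here the quotients repeat a_1, ..., a_14; the period length is 14.
So sqrt(2294) = [47; (1, 8, 1, 1, 2, 3, 2, 3, 2, 1, 1, 8, 1, 94)] with period length k = 14.
k is even, so the fundamental solution of x^2 - 2294y^2 = 1 is (p_{k-1}, q_{k-1}) = (p_13, q_13); compute convergents through index 13.
Convergents (p_i = a_i*p_{i-1} + p_{i-2}, q_i = a_i*q_{i-1} + q_{i-2} with p_{-2}=0, p_{-1}=1, q_{-2}=1, q_{-1}=0):
  i=0: a_0=47, p_0 = 47*1 + 0 = 47, q_0 = 47*0 + 1 = 1.
  i=1: a_1=1, p_1 = 1*47 + 1 = 48, q_1 = 1*1 + 0 = 1.
  i=2: a_2=8, p_2 = 8*48 + 47 = 431, q_2 = 8*1 + 1 = 9.
  i=3: a_3=1, p_3 = 1*431 + 48 = 479, q_3 = 1*9 + 1 = 10.
  i=4: a_4=1, p_4 = 1*479 + 431 = 910, q_4 = 1*10 + 9 = 19.
  i=5: a_5=2, p_5 = 2*910 + 479 = 2299, q_5 = 2*19 + 10 = 48.
  i=6: a_6=3, p_6 = 3*2299 + 910 = 7807, q_6 = 3*48 + 19 = 163.
  i=7: a_7=2, p_7 = 2*7807 + 2299 = 17913, q_7 = 2*163 + 48 = 374.
  i=8: a_8=3, p_8 = 3*17913 + 7807 = 61546, q_8 = 3*374 + 163 = 1285.
  i=9: a_9=2, p_9 = 2*61546 + 17913 = 141005, q_9 = 2*1285 + 374 = 2944.
  i=10: a_10=1, p_10 = 1*141005 + 61546 = 202551, q_10 = 1*2944 + 1285 = 4229.
  i=11: a_11=1, p_11 = 1*202551 + 141005 = 343556, q_11 = 1*4229 + 2944 = 7173.
  i=12: a_12=8, p_12 = 8*343556 + 202551 = 2950999, q_12 = 8*7173 + 4229 = 61613.
  i=13: a_13=1, p_13 = 1*2950999 + 343556 = 3294555, q_13 = 1*61613 + 7173 = 68786.
Check: 3294555^2 - 2294*68786^2 = 10854092648025 - 10854092648024 = 1, so (x, y) = (3294555, 68786) solves the equation, and by the theorem it is the least positive solution.

(x, y) = (3294555, 68786)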